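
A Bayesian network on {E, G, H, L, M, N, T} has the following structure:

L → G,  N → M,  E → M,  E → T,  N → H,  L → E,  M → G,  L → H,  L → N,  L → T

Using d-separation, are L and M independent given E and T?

We examine all 5 paths between L and M:
Path 1: L → T ← E → M
  E is a fork here and E is conditioned on, so the path is blocked at E.
Path 2: L → G ← M
  G is a collider here and neither G nor any of its descendants is conditioned on, so the collider stays closed — the path is blocked at G.
Path 3: L → N → M
  N is a chain and N is not conditioned on — no node blocks this path, so it is active.
Path 4: L → H ← N → M
  H is a collider here and neither H nor any of its descendants is conditioned on, so the collider stays closed — the path is blocked at H.
Path 5: L → E → M
  E is a chain here and E is conditioned on, so the path is blocked at E.
At least one path is unblocked, so d-separation fails.

No — L and M are not d-separated given {E, T}.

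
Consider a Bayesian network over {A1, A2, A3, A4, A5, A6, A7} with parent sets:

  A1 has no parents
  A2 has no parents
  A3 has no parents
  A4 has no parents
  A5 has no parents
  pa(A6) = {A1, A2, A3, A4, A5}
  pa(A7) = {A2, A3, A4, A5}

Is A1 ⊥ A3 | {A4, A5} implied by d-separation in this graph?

We examine all 4 paths between A1 and A3:
  1. A1 → A6 ← A2 → A7 ← A3 — A6:collider[blocks]; A2:fork[open]; A7:collider[blocks] ⇒ blocked
  2. A1 → A6 ← A5 → A7 ← A3 — A6:collider[blocks]; A5:fork[blocks]; A7:collider[blocks] ⇒ blocked
  3. A1 → A6 ← A4 → A7 ← A3 — A6:collider[blocks]; A4:fork[blocks]; A7:collider[blocks] ⇒ blocked
  4. A1 → A6 ← A3 — A6:collider[blocks] ⇒ blocked
All paths are blocked; A1 ⊥ A3 | {A4, A5} holds.

Yes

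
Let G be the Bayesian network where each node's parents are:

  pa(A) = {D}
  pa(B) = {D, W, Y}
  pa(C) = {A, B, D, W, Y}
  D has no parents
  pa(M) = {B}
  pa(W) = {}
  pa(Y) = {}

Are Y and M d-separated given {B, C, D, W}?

We examine all 5 paths between Y and M:
Path 1: Y → C ← D → B → M
  D is a fork here and D is conditioned on, so the path is blocked at D.
Path 2: Y → C ← W → B → M
  W is a fork here and W is conditioned on, so the path is blocked at W.
Path 3: Y → C ← A ← D → B → M
  D is a fork here and D is conditioned on, so the path is blocked at D.
Path 4: Y → C ← B → M
  B is a fork here and B is conditioned on, so the path is blocked at B.
Path 5: Y → B → M
  B is a chain here and B is conditioned on, so the path is blocked at B.
All paths are blocked; Y ⊥ M | {B, C, D, W} holds.

Yes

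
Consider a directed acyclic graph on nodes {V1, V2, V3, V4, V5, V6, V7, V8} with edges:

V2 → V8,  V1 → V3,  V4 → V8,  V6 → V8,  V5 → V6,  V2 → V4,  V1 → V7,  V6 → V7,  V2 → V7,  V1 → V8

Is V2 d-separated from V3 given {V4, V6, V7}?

Enumerating the 6 paths from V2 to V3 and testing each for blocking by {V4, V6, V7}:
Path 1: V2 → V7 ← V6 → V8 ← V1 → V3
  V6 is a fork here and V6 is conditioned on, so the path is blocked at V6.
Path 2: V2 → V7 ← V1 → V3
  V7 is a collider and V7 is conditioned on, which opens it; V1 is a fork and V1 is not conditioned on — no node blocks this path, so it is active.
Path 3: V2 → V8 ← V6 → V7 ← V1 → V3
  V8 is a collider here and neither V8 nor any of its descendants is conditioned on, so the collider stays closed — the path is blocked at V8.
Path 4: V2 → V8 ← V1 → V3
  V8 is a collider here and neither V8 nor any of its descendants is conditioned on, so the collider stays closed — the path is blocked at V8.
Path 5: V2 → V4 → V8 ← V6 → V7 ← V1 → V3
  V4 is a chain here and V4 is conditioned on, so the path is blocked at V4.
Path 6: V2 → V4 → V8 ← V1 → V3
  V4 is a chain here and V4 is conditioned on, so the path is blocked at V4.
Since the path V2 → V7 ← V1 → V3 is active, V2 and V3 are not d-separated given {V4, V6, V7}.

No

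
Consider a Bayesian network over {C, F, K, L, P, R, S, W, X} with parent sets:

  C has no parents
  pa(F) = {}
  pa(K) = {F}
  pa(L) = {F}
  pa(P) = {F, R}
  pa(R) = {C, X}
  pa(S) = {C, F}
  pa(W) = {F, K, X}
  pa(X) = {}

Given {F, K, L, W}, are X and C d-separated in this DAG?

Yes

Enumerating the 6 paths from X to C and testing each for blocking by {F, K, L, W}:
Path 1: X → W ← K ← F → S ← C
  K is a chain here and K is conditioned on, so the path is blocked at K.
Path 2: X → W ← K ← F → P ← R ← C
  K is a chain here and K is conditioned on, so the path is blocked at K.
Path 3: X → W ← F → S ← C
  F is a fork here and F is conditioned on, so the path is blocked at F.
Path 4: X → W ← F → P ← R ← C
  F is a fork here and F is conditioned on, so the path is blocked at F.
Path 5: X → R → P ← F → S ← C
  P is a collider here and neither P nor any of its descendants is conditioned on, so the collider stays closed — the path is blocked at P.
Path 6: X → R ← C
  R is a collider here and neither R nor any of its descendants is conditioned on, so the collider stays closed — the path is blocked at R.
Every path is blocked, so X and C are d-separated given {F, K, L, W}.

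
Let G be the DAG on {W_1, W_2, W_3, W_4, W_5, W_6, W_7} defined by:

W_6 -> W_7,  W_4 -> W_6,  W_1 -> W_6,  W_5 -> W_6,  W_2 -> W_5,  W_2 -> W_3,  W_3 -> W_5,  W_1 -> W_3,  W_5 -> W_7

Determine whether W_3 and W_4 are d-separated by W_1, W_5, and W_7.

Yes

5 paths connect W_3 and W_4; each must be blocked for d-separation to hold:
  1. W_3 → W_5 → W_7 ← W_6 ← W_4 — W_5:chain[blocks]; W_7:collider[open]; W_6:chain[open] ⇒ blocked
  2. W_3 → W_5 → W_6 ← W_4 — W_5:chain[blocks]; W_6:collider[open] ⇒ blocked
  3. W_3 ← W_1 → W_6 ← W_4 — W_1:fork[blocks]; W_6:collider[open] ⇒ blocked
  4. W_3 ← W_2 → W_5 → W_7 ← W_6 ← W_4 — W_2:fork[open]; W_5:chain[blocks]; W_7:collider[open]; W_6:chain[open] ⇒ blocked
  5. W_3 ← W_2 → W_5 → W_6 ← W_4 — W_2:fork[open]; W_5:chain[blocks]; W_6:collider[open] ⇒ blocked
All paths are blocked; W_3 ⊥ W_4 | {W_1, W_5, W_7} holds.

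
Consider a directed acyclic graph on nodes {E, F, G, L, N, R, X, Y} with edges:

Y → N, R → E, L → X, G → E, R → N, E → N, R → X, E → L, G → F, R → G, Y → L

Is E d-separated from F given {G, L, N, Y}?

Yes

We examine all 6 paths between E and F:
Path 1: E → L → X ← R → G → F
  L is a chain here and L is conditioned on, so the path is blocked at L.
Path 2: E → L ← Y → N ← R → G → F
  Y is a fork here and Y is conditioned on, so the path is blocked at Y.
Path 3: E ← G → F
  G is a fork here and G is conditioned on, so the path is blocked at G.
Path 4: E ← R → G → F
  G is a chain here and G is conditioned on, so the path is blocked at G.
Path 5: E → N ← R → G → F
  G is a chain here and G is conditioned on, so the path is blocked at G.
Path 6: E → N ← Y → L → X ← R → G → F
  Y is a fork here and Y is conditioned on, so the path is blocked at Y.
All paths are blocked; E ⊥ F | {G, L, N, Y} holds.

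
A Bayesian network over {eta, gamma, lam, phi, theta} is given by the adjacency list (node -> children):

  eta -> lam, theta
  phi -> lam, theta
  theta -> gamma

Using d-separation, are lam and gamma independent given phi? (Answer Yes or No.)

No

There are 2 undirected paths between lam and gamma; checking each against the conditioning set {phi}:
  1. lam ← phi → theta → gamma — phi:fork[blocks]; theta:chain[open] ⇒ blocked
  2. lam ← eta → theta → gamma — eta:fork[open]; theta:chain[open] ⇒ active
At least one path is unblocked, so d-separation fails.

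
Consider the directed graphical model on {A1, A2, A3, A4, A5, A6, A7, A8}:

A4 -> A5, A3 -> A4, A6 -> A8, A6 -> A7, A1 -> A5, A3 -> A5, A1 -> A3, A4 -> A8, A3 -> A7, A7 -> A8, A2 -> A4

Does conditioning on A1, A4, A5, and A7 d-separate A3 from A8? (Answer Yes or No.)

5 paths connect A3 and A8; each must be blocked for d-separation to hold:
  1. A3 ← A1 → A5 ← A4 → A8 — A1:fork[blocks]; A5:collider[open]; A4:fork[blocks] ⇒ blocked
  2. A3 → A7 ← A6 → A8 — A7:collider[open]; A6:fork[open] ⇒ active
  3. A3 → A7 → A8 — A7:chain[blocks] ⇒ blocked
  4. A3 → A5 ← A4 → A8 — A5:collider[open]; A4:fork[blocks] ⇒ blocked
  5. A3 → A4 → A8 — A4:chain[blocks] ⇒ blocked
At least one path is unblocked, so d-separation fails.

No — A3 and A8 are not d-separated given {A1, A4, A5, A7}.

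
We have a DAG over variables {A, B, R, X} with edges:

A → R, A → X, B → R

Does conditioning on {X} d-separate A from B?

Only one path connects A and B:
Path 1: A → R ← B
  R is a collider here and neither R nor any of its descendants is conditioned on, so the collider stays closed — the path is blocked at R.
Since every path is blocked, d-separation holds.

Yes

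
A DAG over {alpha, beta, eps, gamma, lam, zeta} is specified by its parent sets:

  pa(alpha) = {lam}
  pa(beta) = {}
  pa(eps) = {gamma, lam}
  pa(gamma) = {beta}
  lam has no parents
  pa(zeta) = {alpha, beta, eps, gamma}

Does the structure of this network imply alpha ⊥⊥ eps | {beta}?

We examine all 4 paths between alpha and eps:
Path 1: alpha → zeta ← eps
  zeta is a collider here and neither zeta nor any of its descendants is conditioned on, so the collider stays closed — the path is blocked at zeta.
Path 2: alpha → zeta ← gamma → eps
  zeta is a collider here and neither zeta nor any of its descendants is conditioned on, so the collider stays closed — the path is blocked at zeta.
Path 3: alpha → zeta ← beta → gamma → eps
  zeta is a collider here and neither zeta nor any of its descendants is conditioned on, so the collider stays closed — the path is blocked at zeta.
Path 4: alpha ← lam → eps
  lam is a fork and lam is not conditioned on — no node blocks this path, so it is active.
At least one path is unblocked, so d-separation fails.

No — alpha and eps are not d-separated given {beta}.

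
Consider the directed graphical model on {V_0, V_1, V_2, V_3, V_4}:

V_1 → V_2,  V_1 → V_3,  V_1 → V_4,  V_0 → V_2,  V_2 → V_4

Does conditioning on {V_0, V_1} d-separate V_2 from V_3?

There are 2 undirected paths between V_2 and V_3; checking each against the conditioning set {V_0, V_1}:
Path 1: V_2 → V_4 ← V_1 → V_3
  V_4 is a collider here and neither V_4 nor any of its descendants is conditioned on, so the collider stays closed — the path is blocked at V_4.
Path 2: V_2 ← V_1 → V_3
  V_1 is a fork here and V_1 is conditioned on, so the path is blocked at V_1.
Since every path is blocked, d-separation holds.

Yes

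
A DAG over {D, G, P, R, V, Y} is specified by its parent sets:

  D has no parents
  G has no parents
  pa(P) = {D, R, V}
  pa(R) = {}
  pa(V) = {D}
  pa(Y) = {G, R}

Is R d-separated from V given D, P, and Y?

We examine all 2 paths between R and V:
  1. R → P ← V — P:collider[open] ⇒ active
  2. R → P ← D → V — P:collider[open]; D:fork[blocks] ⇒ blocked
Since the path R → P ← V is active, R and V are not d-separated given {D, P, Y}.

No — R and V are not d-separated given {D, P, Y}.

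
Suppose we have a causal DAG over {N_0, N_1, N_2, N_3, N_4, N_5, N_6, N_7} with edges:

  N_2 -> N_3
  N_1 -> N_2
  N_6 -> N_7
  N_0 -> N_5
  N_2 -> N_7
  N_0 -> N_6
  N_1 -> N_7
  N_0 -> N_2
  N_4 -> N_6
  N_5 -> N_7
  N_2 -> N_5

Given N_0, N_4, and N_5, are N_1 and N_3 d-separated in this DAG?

No — N_1 and N_3 are not d-separated given {N_0, N_4, N_5}.

6 paths connect N_1 and N_3; each must be blocked for d-separation to hold:
Path 1: N_1 → N_7 ← N_5 ← N_0 → N_2 → N_3
  N_7 is a collider here and neither N_7 nor any of its descendants is conditioned on, so the collider stays closed — the path is blocked at N_7.
Path 2: N_1 → N_7 ← N_5 ← N_2 → N_3
  N_7 is a collider here and neither N_7 nor any of its descendants is conditioned on, so the collider stays closed — the path is blocked at N_7.
Path 3: N_1 → N_7 ← N_2 → N_3
  N_7 is a collider here and neither N_7 nor any of its descendants is conditioned on, so the collider stays closed — the path is blocked at N_7.
Path 4: N_1 → N_7 ← N_6 ← N_0 → N_5 ← N_2 → N_3
  N_7 is a collider here and neither N_7 nor any of its descendants is conditioned on, so the collider stays closed — the path is blocked at N_7.
Path 5: N_1 → N_7 ← N_6 ← N_0 → N_2 → N_3
  N_7 is a collider here and neither N_7 nor any of its descendants is conditioned on, so the collider stays closed — the path is blocked at N_7.
Path 6: N_1 → N_2 → N_3
  N_2 is a chain and N_2 is not conditioned on — no node blocks this path, so it is active.
Because an active path exists, N_1 and N_3 are not d-separated.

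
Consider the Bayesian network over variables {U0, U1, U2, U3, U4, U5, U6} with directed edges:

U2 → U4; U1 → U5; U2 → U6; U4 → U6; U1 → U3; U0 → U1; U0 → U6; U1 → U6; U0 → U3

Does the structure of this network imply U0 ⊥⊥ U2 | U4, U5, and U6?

No

There are 6 undirected paths between U0 and U2; checking each against the conditioning set {U4, U5, U6}:
Path 1: U0 → U1 → U6 ← U2
  U1 is a chain and U1 is not conditioned on; U6 is a collider and U6 is conditioned on, which opens it — no node blocks this path, so it is active.
Path 2: U0 → U1 → U6 ← U4 ← U2
  U4 is a chain here and U4 is conditioned on, so the path is blocked at U4.
Path 3: U0 → U3 ← U1 → U6 ← U2
  U3 is a collider here and neither U3 nor any of its descendants is conditioned on, so the collider stays closed — the path is blocked at U3.
Path 4: U0 → U3 ← U1 → U6 ← U4 ← U2
  U3 is a collider here and neither U3 nor any of its descendants is conditioned on, so the collider stays closed — the path is blocked at U3.
Path 5: U0 → U6 ← U2
  U6 is a collider and U6 is conditioned on, which opens it — no node blocks this path, so it is active.
Path 6: U0 → U6 ← U4 ← U2
  U4 is a chain here and U4 is conditioned on, so the path is blocked at U4.
At least one path is unblocked, so d-separation fails.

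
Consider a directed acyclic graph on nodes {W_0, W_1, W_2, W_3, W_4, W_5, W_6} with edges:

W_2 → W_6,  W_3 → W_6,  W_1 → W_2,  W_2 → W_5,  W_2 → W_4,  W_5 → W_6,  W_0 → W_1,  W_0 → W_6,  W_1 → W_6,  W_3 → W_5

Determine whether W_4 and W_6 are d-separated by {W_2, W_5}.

Enumerating the 5 paths from W_4 to W_6 and testing each for blocking by {W_2, W_5}:
  1. W_4 ← W_2 → W_5 ← W_3 → W_6 — W_2:fork[blocks]; W_5:collider[open]; W_3:fork[open] ⇒ blocked
  2. W_4 ← W_2 → W_5 → W_6 — W_2:fork[blocks]; W_5:chain[blocks] ⇒ blocked
  3. W_4 ← W_2 ← W_1 ← W_0 → W_6 — W_2:chain[blocks]; W_1:chain[open]; W_0:fork[open] ⇒ blocked
  4. W_4 ← W_2 ← W_1 → W_6 — W_2:chain[blocks]; W_1:fork[open] ⇒ blocked
  5. W_4 ← W_2 → W_6 — W_2:fork[blocks] ⇒ blocked
Every path is blocked, so W_4 and W_6 are d-separated given {W_2, W_5}.

Yes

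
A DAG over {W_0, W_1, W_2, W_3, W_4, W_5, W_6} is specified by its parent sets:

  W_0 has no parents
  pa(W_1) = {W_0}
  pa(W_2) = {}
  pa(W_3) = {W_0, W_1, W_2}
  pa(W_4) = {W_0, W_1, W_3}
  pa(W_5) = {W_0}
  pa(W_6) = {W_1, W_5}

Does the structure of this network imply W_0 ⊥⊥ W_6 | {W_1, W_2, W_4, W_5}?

Yes

We examine all 6 paths between W_0 and W_6:
Path 1: W_0 → W_5 → W_6
  W_5 is a chain here and W_5 is conditioned on, so the path is blocked at W_5.
Path 2: W_0 → W_3 → W_4 ← W_1 → W_6
  W_1 is a fork here and W_1 is conditioned on, so the path is blocked at W_1.
Path 3: W_0 → W_3 ← W_1 → W_6
  W_1 is a fork here and W_1 is conditioned on, so the path is blocked at W_1.
Path 4: W_0 → W_4 ← W_3 ← W_1 → W_6
  W_1 is a fork here and W_1 is conditioned on, so the path is blocked at W_1.
Path 5: W_0 → W_4 ← W_1 → W_6
  W_1 is a fork here and W_1 is conditioned on, so the path is blocked at W_1.
Path 6: W_0 → W_1 → W_6
  W_1 is a chain here and W_1 is conditioned on, so the path is blocked at W_1.
Since every path is blocked, d-separation holds.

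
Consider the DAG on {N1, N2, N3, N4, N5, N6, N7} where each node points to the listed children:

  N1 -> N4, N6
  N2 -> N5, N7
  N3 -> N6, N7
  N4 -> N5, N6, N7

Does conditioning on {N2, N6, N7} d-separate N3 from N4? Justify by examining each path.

No — N3 and N4 are not d-separated given {N2, N6, N7}.

We examine all 4 paths between N3 and N4:
Path 1: N3 → N6 ← N4
  N6 is a collider and N6 is conditioned on, which opens it — no node blocks this path, so it is active.
Path 2: N3 → N6 ← N1 → N4
  N6 is a collider and N6 is conditioned on, which opens it; N1 is a fork and N1 is not conditioned on — no node blocks this path, so it is active.
Path 3: N3 → N7 ← N4
  N7 is a collider and N7 is conditioned on, which opens it — no node blocks this path, so it is active.
Path 4: N3 → N7 ← N2 → N5 ← N4
  N2 is a fork here and N2 is conditioned on, so the path is blocked at N2.
At least one path is unblocked, so d-separation fails.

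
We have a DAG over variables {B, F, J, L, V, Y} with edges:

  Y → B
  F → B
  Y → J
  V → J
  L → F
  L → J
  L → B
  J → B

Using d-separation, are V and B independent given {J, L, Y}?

Yes

4 paths connect V and B; each must be blocked for d-separation to hold:
Path 1: V → J → B
  J is a chain here and J is conditioned on, so the path is blocked at J.
Path 2: V → J ← Y → B
  Y is a fork here and Y is conditioned on, so the path is blocked at Y.
Path 3: V → J ← L → B
  L is a fork here and L is conditioned on, so the path is blocked at L.
Path 4: V → J ← L → F → B
  L is a fork here and L is conditioned on, so the path is blocked at L.
Every path is blocked, so V and B are d-separated given {J, L, Y}.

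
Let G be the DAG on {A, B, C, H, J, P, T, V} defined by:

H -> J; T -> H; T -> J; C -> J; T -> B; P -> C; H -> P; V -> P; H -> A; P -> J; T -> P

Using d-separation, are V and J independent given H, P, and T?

We examine all 6 paths between V and J:
Path 1: V → P → C → J
  P is a chain here and P is conditioned on, so the path is blocked at P.
Path 2: V → P → J
  P is a chain here and P is conditioned on, so the path is blocked at P.
Path 3: V → P ← T → J
  T is a fork here and T is conditioned on, so the path is blocked at T.
Path 4: V → P ← T → H → J
  T is a fork here and T is conditioned on, so the path is blocked at T.
Path 5: V → P ← H → J
  H is a fork here and H is conditioned on, so the path is blocked at H.
Path 6: V → P ← H ← T → J
  H is a chain here and H is conditioned on, so the path is blocked at H.
Since every path is blocked, d-separation holds.

Yes — V and J are d-separated given {H, P, T}.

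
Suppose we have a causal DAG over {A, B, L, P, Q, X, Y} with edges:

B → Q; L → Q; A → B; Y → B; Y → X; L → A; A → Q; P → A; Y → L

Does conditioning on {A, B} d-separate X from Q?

6 paths connect X and Q; each must be blocked for d-separation to hold:
Path 1: X ← Y → L → Q
  Y is a fork and Y is not conditioned on; L is a chain and L is not conditioned on — no node blocks this path, so it is active.
Path 2: X ← Y → L → A → Q
  A is a chain here and A is conditioned on, so the path is blocked at A.
Path 3: X ← Y → L → A → B → Q
  A is a chain here and A is conditioned on, so the path is blocked at A.
Path 4: X ← Y → B → Q
  B is a chain here and B is conditioned on, so the path is blocked at B.
Path 5: X ← Y → B ← A ← L → Q
  A is a chain here and A is conditioned on, so the path is blocked at A.
Path 6: X ← Y → B ← A → Q
  A is a fork here and A is conditioned on, so the path is blocked at A.
At least one path is unblocked, so d-separation fails.

No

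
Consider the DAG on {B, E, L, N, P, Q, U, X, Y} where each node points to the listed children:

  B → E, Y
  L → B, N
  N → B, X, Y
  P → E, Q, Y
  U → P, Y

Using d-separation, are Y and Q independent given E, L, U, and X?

We examine all 5 paths between Y and Q:
  1. Y ← P → Q — P:fork[open] ⇒ active
  2. Y ← B → E ← P → Q — B:fork[open]; E:collider[open]; P:fork[open] ⇒ active
  3. Y ← N → B → E ← P → Q — N:fork[open]; B:chain[open]; E:collider[open]; P:fork[open] ⇒ active
  4. Y ← N ← L → B → E ← P → Q — N:chain[open]; L:fork[blocks]; B:chain[open]; E:collider[open]; P:fork[open] ⇒ blocked
  5. Y ← U → P → Q — U:fork[blocks]; P:chain[open] ⇒ blocked
At least one path is unblocked, so d-separation fails.

No — Y and Q are not d-separated given {E, L, U, X}.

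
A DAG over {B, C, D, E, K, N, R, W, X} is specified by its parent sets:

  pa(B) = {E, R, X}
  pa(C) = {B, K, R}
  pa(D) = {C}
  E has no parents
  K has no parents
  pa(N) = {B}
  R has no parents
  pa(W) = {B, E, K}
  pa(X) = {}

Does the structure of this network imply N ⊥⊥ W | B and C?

Yes — N and W are d-separated given {B, C}.

There are 4 undirected paths between N and W; checking each against the conditioning set {B, C}:
  1. N ← B → W — B:fork[blocks] ⇒ blocked
  2. N ← B ← E → W — B:chain[blocks]; E:fork[open] ⇒ blocked
  3. N ← B ← R → C ← K → W — B:chain[blocks]; R:fork[open]; C:collider[open]; K:fork[open] ⇒ blocked
  4. N ← B → C ← K → W — B:fork[blocks]; C:collider[open]; K:fork[open] ⇒ blocked
All paths are blocked; N ⊥ W | {B, C} holds.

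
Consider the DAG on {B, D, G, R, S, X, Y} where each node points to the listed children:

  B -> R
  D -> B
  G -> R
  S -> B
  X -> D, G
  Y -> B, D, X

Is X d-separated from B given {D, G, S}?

No

Enumerating the 5 paths from X to B and testing each for blocking by {D, G, S}:
Path 1: X → D ← Y → B
  D is a collider and D is conditioned on, which opens it; Y is a fork and Y is not conditioned on — no node blocks this path, so it is active.
Path 2: X → D → B
  D is a chain here and D is conditioned on, so the path is blocked at D.
Path 3: X ← Y → D → B
  D is a chain here and D is conditioned on, so the path is blocked at D.
Path 4: X ← Y → B
  Y is a fork and Y is not conditioned on — no node blocks this path, so it is active.
Path 5: X → G → R ← B
  G is a chain here and G is conditioned on, so the path is blocked at G.
Because an active path exists, X and B are not d-separated.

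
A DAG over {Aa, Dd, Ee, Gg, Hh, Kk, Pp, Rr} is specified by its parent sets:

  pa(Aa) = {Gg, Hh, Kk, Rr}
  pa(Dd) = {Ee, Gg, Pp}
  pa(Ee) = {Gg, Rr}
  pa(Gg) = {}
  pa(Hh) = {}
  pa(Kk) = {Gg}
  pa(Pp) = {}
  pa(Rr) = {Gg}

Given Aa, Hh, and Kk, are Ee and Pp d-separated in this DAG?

There are 5 undirected paths between Ee and Pp; checking each against the conditioning set {Aa, Hh, Kk}:
Path 1: Ee ← Rr → Aa ← Kk ← Gg → Dd ← Pp
  Kk is a chain here and Kk is conditioned on, so the path is blocked at Kk.
Path 2: Ee ← Rr → Aa ← Gg → Dd ← Pp
  Dd is a collider here and neither Dd nor any of its descendants is conditioned on, so the collider stays closed — the path is blocked at Dd.
Path 3: Ee ← Rr ← Gg → Dd ← Pp
  Dd is a collider here and neither Dd nor any of its descendants is conditioned on, so the collider stays closed — the path is blocked at Dd.
Path 4: Ee → Dd ← Pp
  Dd is a collider here and neither Dd nor any of its descendants is conditioned on, so the collider stays closed — the path is blocked at Dd.
Path 5: Ee ← Gg → Dd ← Pp
  Dd is a collider here and neither Dd nor any of its descendants is conditioned on, so the collider stays closed — the path is blocked at Dd.
All paths are blocked; Ee ⊥ Pp | {Aa, Hh, Kk} holds.

Yes — Ee and Pp are d-separated given {Aa, Hh, Kk}.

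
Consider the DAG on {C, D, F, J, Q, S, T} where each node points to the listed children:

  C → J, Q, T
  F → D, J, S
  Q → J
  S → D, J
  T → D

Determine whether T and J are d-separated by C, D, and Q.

No

6 paths connect T and J; each must be blocked for d-separation to hold:
Path 1: T ← C → Q → J
  C is a fork here and C is conditioned on, so the path is blocked at C.
Path 2: T ← C → J
  C is a fork here and C is conditioned on, so the path is blocked at C.
Path 3: T → D ← S ← F → J
  D is a collider and D is conditioned on, which opens it; S is a chain and S is not conditioned on; F is a fork and F is not conditioned on — no node blocks this path, so it is active.
Path 4: T → D ← S → J
  D is a collider and D is conditioned on, which opens it; S is a fork and S is not conditioned on — no node blocks this path, so it is active.
Path 5: T → D ← F → S → J
  D is a collider and D is conditioned on, which opens it; F is a fork and F is not conditioned on; S is a chain and S is not conditioned on — no node blocks this path, so it is active.
Path 6: T → D ← F → J
  D is a collider and D is conditioned on, which opens it; F is a fork and F is not conditioned on — no node blocks this path, so it is active.
Because an active path exists, T and J are not d-separated.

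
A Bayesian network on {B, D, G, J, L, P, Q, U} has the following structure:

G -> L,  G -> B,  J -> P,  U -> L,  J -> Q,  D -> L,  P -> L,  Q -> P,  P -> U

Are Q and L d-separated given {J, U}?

We examine all 4 paths between Q and L:
Path 1: Q ← J → P → U → L
  J is a fork here and J is conditioned on, so the path is blocked at J.
Path 2: Q ← J → P → L
  J is a fork here and J is conditioned on, so the path is blocked at J.
Path 3: Q → P → U → L
  U is a chain here and U is conditioned on, so the path is blocked at U.
Path 4: Q → P → L
  P is a chain and P is not conditioned on — no node blocks this path, so it is active.
At least one path is unblocked, so d-separation fails.

No — Q and L are not d-separated given {J, U}.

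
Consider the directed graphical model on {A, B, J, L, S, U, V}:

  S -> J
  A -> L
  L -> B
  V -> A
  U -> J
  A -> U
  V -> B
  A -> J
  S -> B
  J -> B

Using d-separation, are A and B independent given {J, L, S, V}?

Yes

6 paths connect A and B; each must be blocked for d-separation to hold:
  1. A → J → B — J:chain[blocks] ⇒ blocked
  2. A → J ← S → B — J:collider[open]; S:fork[blocks] ⇒ blocked
  3. A → U → J → B — U:chain[open]; J:chain[blocks] ⇒ blocked
  4. A → U → J ← S → B — U:chain[open]; J:collider[open]; S:fork[blocks] ⇒ blocked
  5. A ← V → B — V:fork[blocks] ⇒ blocked
  6. A → L → B — L:chain[blocks] ⇒ blocked
All paths are blocked; A ⊥ B | {J, L, S, V} holds.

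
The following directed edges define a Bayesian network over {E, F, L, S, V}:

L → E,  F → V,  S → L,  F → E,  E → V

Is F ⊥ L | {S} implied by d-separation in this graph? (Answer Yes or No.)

We examine all 2 paths between F and L:
Path 1: F → V ← E ← L
  V is a collider here and neither V nor any of its descendants is conditioned on, so the collider stays closed — the path is blocked at V.
Path 2: F → E ← L
  E is a collider here and neither E nor any of its descendants is conditioned on, so the collider stays closed — the path is blocked at E.
Every path is blocked, so F and L are d-separated given {S}.

Yes — F and L are d-separated given {S}.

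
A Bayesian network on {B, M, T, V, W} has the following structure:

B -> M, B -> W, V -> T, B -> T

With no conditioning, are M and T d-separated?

No

The only undirected path from M to T is:
  1. M ← B → T — B:fork[open] ⇒ active
Because an active path exists, M and T are not d-separated.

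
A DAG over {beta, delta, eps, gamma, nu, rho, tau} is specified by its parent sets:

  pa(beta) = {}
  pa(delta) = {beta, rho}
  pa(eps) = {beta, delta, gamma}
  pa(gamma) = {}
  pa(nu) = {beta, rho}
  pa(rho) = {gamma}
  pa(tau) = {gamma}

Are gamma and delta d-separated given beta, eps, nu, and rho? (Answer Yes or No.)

We examine all 6 paths between gamma and delta:
  1. gamma → eps ← beta → nu ← rho → delta — eps:collider[open]; beta:fork[blocks]; nu:collider[open]; rho:fork[blocks] ⇒ blocked
  2. gamma → eps ← beta → delta — eps:collider[open]; beta:fork[blocks] ⇒ blocked
  3. gamma → eps ← delta — eps:collider[open] ⇒ active
  4. gamma → rho → nu ← beta → eps ← delta — rho:chain[blocks]; nu:collider[open]; beta:fork[blocks]; eps:collider[open] ⇒ blocked
  5. gamma → rho → nu ← beta → delta — rho:chain[blocks]; nu:collider[open]; beta:fork[blocks] ⇒ blocked
  6. gamma → rho → delta — rho:chain[blocks] ⇒ blocked
Since the path gamma → eps ← delta is active, gamma and delta are not d-separated given {beta, eps, nu, rho}.

No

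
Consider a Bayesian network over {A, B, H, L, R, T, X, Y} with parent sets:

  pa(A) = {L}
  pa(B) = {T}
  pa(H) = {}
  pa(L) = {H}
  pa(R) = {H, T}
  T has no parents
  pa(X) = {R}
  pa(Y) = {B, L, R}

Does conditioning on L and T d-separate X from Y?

3 paths connect X and Y; each must be blocked for d-separation to hold:
Path 1: X ← R → Y
  R is a fork and R is not conditioned on — no node blocks this path, so it is active.
Path 2: X ← R ← H → L → Y
  L is a chain here and L is conditioned on, so the path is blocked at L.
Path 3: X ← R ← T → B → Y
  T is a fork here and T is conditioned on, so the path is blocked at T.
Because an active path exists, X and Y are not d-separated.

No — X and Y are not d-separated given {L, T}.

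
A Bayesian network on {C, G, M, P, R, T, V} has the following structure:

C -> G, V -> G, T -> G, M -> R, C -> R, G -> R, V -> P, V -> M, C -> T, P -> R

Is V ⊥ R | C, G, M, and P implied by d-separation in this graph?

Yes — V and R are d-separated given {C, G, M, P}.

Enumerating the 5 paths from V to R and testing each for blocking by {C, G, M, P}:
Path 1: V → G ← C → R
  C is a fork here and C is conditioned on, so the path is blocked at C.
Path 2: V → G ← T ← C → R
  C is a fork here and C is conditioned on, so the path is blocked at C.
Path 3: V → G → R
  G is a chain here and G is conditioned on, so the path is blocked at G.
Path 4: V → M → R
  M is a chain here and M is conditioned on, so the path is blocked at M.
Path 5: V → P → R
  P is a chain here and P is conditioned on, so the path is blocked at P.
Every path is blocked, so V and R are d-separated given {C, G, M, P}.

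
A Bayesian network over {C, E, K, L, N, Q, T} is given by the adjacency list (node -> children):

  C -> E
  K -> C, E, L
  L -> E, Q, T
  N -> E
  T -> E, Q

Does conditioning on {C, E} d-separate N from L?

No

5 paths connect N and L; each must be blocked for d-separation to hold:
Path 1: N → E ← L
  E is a collider and E is conditioned on, which opens it — no node blocks this path, so it is active.
Path 2: N → E ← K → L
  E is a collider and E is conditioned on, which opens it; K is a fork and K is not conditioned on — no node blocks this path, so it is active.
Path 3: N → E ← C ← K → L
  C is a chain here and C is conditioned on, so the path is blocked at C.
Path 4: N → E ← T ← L
  E is a collider and E is conditioned on, which opens it; T is a chain and T is not conditioned on — no node blocks this path, so it is active.
Path 5: N → E ← T → Q ← L
  Q is a collider here and neither Q nor any of its descendants is conditioned on, so the collider stays closed — the path is blocked at Q.
Because an active path exists, N and L are not d-separated.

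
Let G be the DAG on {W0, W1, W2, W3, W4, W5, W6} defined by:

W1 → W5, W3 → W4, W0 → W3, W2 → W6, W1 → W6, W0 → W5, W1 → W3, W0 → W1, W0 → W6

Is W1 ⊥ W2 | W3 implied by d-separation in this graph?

Yes

We examine all 4 paths between W1 and W2:
  1. W1 → W6 ← W2 — W6:collider[blocks] ⇒ blocked
  2. W1 → W3 ← W0 → W6 ← W2 — W3:collider[open]; W0:fork[open]; W6:collider[blocks] ⇒ blocked
  3. W1 → W5 ← W0 → W6 ← W2 — W5:collider[blocks]; W0:fork[open]; W6:collider[blocks] ⇒ blocked
  4. W1 ← W0 → W6 ← W2 — W0:fork[open]; W6:collider[blocks] ⇒ blocked
Every path is blocked, so W1 and W2 are d-separated given {W3}.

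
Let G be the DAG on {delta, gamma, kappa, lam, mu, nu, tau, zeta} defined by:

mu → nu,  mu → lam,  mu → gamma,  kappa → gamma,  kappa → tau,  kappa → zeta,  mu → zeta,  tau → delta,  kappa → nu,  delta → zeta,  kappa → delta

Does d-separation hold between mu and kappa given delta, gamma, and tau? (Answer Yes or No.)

We examine all 5 paths between mu and kappa:
Path 1: mu → zeta ← delta ← kappa
  zeta is a collider here and neither zeta nor any of its descendants is conditioned on, so the collider stays closed — the path is blocked at zeta.
Path 2: mu → zeta ← delta ← tau ← kappa
  zeta is a collider here and neither zeta nor any of its descendants is conditioned on, so the collider stays closed — the path is blocked at zeta.
Path 3: mu → zeta ← kappa
  zeta is a collider here and neither zeta nor any of its descendants is conditioned on, so the collider stays closed — the path is blocked at zeta.
Path 4: mu → gamma ← kappa
  gamma is a collider and gamma is conditioned on, which opens it — no node blocks this path, so it is active.
Path 5: mu → nu ← kappa
  nu is a collider here and neither nu nor any of its descendants is conditioned on, so the collider stays closed — the path is blocked at nu.
At least one path is unblocked, so d-separation fails.

No — mu and kappa are not d-separated given {delta, gamma, tau}.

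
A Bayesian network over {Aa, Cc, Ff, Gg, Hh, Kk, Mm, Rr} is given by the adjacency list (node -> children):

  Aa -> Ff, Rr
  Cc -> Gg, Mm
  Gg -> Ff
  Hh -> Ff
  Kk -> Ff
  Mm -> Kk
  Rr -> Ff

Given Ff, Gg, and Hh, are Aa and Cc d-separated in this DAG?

No

4 paths connect Aa and Cc; each must be blocked for d-separation to hold:
Path 1: Aa → Ff ← Kk ← Mm ← Cc
  Ff is a collider and Ff is conditioned on, which opens it; Kk is a chain and Kk is not conditioned on; Mm is a chain and Mm is not conditioned on — no node blocks this path, so it is active.
Path 2: Aa → Ff ← Gg ← Cc
  Gg is a chain here and Gg is conditioned on, so the path is blocked at Gg.
Path 3: Aa → Rr → Ff ← Kk ← Mm ← Cc
  Rr is a chain and Rr is not conditioned on; Ff is a collider and Ff is conditioned on, which opens it; Kk is a chain and Kk is not conditioned on; Mm is a chain and Mm is not conditioned on — no node blocks this path, so it is active.
Path 4: Aa → Rr → Ff ← Gg ← Cc
  Gg is a chain here and Gg is conditioned on, so the path is blocked at Gg.
At least one path is unblocked, so d-separation fails.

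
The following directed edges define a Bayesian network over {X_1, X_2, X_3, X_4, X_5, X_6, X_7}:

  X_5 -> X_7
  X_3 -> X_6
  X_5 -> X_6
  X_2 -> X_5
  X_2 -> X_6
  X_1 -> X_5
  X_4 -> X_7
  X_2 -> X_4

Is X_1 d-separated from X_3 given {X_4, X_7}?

Yes — X_1 and X_3 are d-separated given {X_4, X_7}.

There are 3 undirected paths between X_1 and X_3; checking each against the conditioning set {X_4, X_7}:
Path 1: X_1 → X_5 → X_6 ← X_3
  X_6 is a collider here and neither X_6 nor any of its descendants is conditioned on, so the collider stays closed — the path is blocked at X_6.
Path 2: X_1 → X_5 → X_7 ← X_4 ← X_2 → X_6 ← X_3
  X_4 is a chain here and X_4 is conditioned on, so the path is blocked at X_4.
Path 3: X_1 → X_5 ← X_2 → X_6 ← X_3
  X_6 is a collider here and neither X_6 nor any of its descendants is conditioned on, so the collider stays closed — the path is blocked at X_6.
All paths are blocked; X_1 ⊥ X_3 | {X_4, X_7} holds.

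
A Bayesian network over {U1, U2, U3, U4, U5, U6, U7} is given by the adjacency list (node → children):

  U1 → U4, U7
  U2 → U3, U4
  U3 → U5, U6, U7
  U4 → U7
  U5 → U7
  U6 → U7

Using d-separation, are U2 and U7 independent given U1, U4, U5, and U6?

We examine all 5 paths between U2 and U7:
Path 1: U2 → U3 → U5 → U7
  U5 is a chain here and U5 is conditioned on, so the path is blocked at U5.
Path 2: U2 → U3 → U7
  U3 is a chain and U3 is not conditioned on — no node blocks this path, so it is active.
Path 3: U2 → U3 → U6 → U7
  U6 is a chain here and U6 is conditioned on, so the path is blocked at U6.
Path 4: U2 → U4 → U7
  U4 is a chain here and U4 is conditioned on, so the path is blocked at U4.
Path 5: U2 → U4 ← U1 → U7
  U1 is a fork here and U1 is conditioned on, so the path is blocked at U1.
Because an active path exists, U2 and U7 are not d-separated.

No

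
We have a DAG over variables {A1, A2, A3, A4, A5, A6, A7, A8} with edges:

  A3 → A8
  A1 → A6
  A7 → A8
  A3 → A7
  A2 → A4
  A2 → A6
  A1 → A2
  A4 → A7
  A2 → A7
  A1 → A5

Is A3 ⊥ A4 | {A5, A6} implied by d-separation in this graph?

Yes — A3 and A4 are d-separated given {A5, A6}.

4 paths connect A3 and A4; each must be blocked for d-separation to hold:
  1. A3 → A7 ← A2 → A4 — A7:collider[blocks]; A2:fork[open] ⇒ blocked
  2. A3 → A7 ← A4 — A7:collider[blocks] ⇒ blocked
  3. A3 → A8 ← A7 ← A2 → A4 — A8:collider[blocks]; A7:chain[open]; A2:fork[open] ⇒ blocked
  4. A3 → A8 ← A7 ← A4 — A8:collider[blocks]; A7:chain[open] ⇒ blocked
All paths are blocked; A3 ⊥ A4 | {A5, A6} holds.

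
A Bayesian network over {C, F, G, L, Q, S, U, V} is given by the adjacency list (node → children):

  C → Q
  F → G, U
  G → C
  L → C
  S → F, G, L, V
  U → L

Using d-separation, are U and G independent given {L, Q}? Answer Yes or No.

No

Enumerating the 6 paths from U to G and testing each for blocking by {L, Q}:
  1. U ← F → G — F:fork[open] ⇒ active
  2. U ← F ← S → G — F:chain[open]; S:fork[open] ⇒ active
  3. U ← F ← S → L → C ← G — F:chain[open]; S:fork[open]; L:chain[blocks]; C:collider[open] ⇒ blocked
  4. U → L ← S → F → G — L:collider[open]; S:fork[open]; F:chain[open] ⇒ active
  5. U → L ← S → G — L:collider[open]; S:fork[open] ⇒ active
  6. U → L → C ← G — L:chain[blocks]; C:collider[open] ⇒ blocked
Since the path U ← F → G is active, U and G are not d-separated given {L, Q}.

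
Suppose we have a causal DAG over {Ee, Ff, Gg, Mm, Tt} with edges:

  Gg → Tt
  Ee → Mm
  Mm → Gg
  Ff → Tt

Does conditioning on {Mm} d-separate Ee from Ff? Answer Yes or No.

Only one path connects Ee and Ff:
  1. Ee → Mm → Gg → Tt ← Ff — Mm:chain[blocks]; Gg:chain[open]; Tt:collider[blocks] ⇒ blocked
Every path is blocked, so Ee and Ff are d-separated given {Mm}.

Yes — Ee and Ff are d-separated given {Mm}.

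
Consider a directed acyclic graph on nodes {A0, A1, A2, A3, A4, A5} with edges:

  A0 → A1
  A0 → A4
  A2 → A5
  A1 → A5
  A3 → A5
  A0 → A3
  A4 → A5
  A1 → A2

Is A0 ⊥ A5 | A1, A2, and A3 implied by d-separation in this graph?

No — A0 and A5 are not d-separated given {A1, A2, A3}.

We examine all 4 paths between A0 and A5:
Path 1: A0 → A4 → A5
  A4 is a chain and A4 is not conditioned on — no node blocks this path, so it is active.
Path 2: A0 → A3 → A5
  A3 is a chain here and A3 is conditioned on, so the path is blocked at A3.
Path 3: A0 → A1 → A5
  A1 is a chain here and A1 is conditioned on, so the path is blocked at A1.
Path 4: A0 → A1 → A2 → A5
  A1 is a chain here and A1 is conditioned on, so the path is blocked at A1.
At least one path is unblocked, so d-separation fails.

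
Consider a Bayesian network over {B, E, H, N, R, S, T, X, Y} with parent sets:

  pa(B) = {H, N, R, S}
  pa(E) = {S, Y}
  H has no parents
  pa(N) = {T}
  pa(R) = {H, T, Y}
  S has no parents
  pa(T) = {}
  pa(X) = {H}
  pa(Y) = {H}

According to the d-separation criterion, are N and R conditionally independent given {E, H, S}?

We examine all 6 paths between N and R:
Path 1: N → B ← R
  B is a collider here and neither B nor any of its descendants is conditioned on, so the collider stays closed — the path is blocked at B.
Path 2: N → B ← H → R
  B is a collider here and neither B nor any of its descendants is conditioned on, so the collider stays closed — the path is blocked at B.
Path 3: N → B ← H → Y → R
  B is a collider here and neither B nor any of its descendants is conditioned on, so the collider stays closed — the path is blocked at B.
Path 4: N → B ← S → E ← Y → R
  B is a collider here and neither B nor any of its descendants is conditioned on, so the collider stays closed — the path is blocked at B.
Path 5: N → B ← S → E ← Y ← H → R
  B is a collider here and neither B nor any of its descendants is conditioned on, so the collider stays closed — the path is blocked at B.
Path 6: N ← T → R
  T is a fork and T is not conditioned on — no node blocks this path, so it is active.
Since the path N ← T → R is active, N and R are not d-separated given {E, H, S}.

No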